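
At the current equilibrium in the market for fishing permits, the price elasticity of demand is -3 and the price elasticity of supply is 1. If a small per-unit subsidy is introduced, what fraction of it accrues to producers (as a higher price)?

For a small subsidy around the equilibrium, the benefit split depends on the relative slopes, which at a point are proportional to the elasticities.
Buyer share = εs/(εs + |εd|) = 1/(1 + 3) = 0.25; seller share = |εd|/(εs + |εd|) = 0.75.
So producers capture 0.75 of the subsidy.

Producer share = 0.75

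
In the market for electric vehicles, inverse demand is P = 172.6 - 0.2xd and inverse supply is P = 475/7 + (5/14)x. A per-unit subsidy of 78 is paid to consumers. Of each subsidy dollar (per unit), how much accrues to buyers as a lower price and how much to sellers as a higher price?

Pre-subsidy: 172.6 - 0.2x = 475/7 + (5/14)x gives x* = 188 and P* = 135.
With the rebate, buyers effectively pay Pb = Ps − 78, where Ps is the price sellers receive.
On the curves, Pb = 172.6 - 0.2x and Ps = 475/7 + (5/14)x; the wedge Ps − Pb = 78 gives 475/7 + (5/14)x − (172.6 - 0.2x) = 78, so x' = 328.
Then Pb = 172.6 − 0.2·328 = 107 and Ps = 475/7 + (5/14)·328 = 185.
Buyers' price falls by P* − Pb = 135 − 107 = 28; sellers' price rises by Ps − P* = 185 − 135 = 50.

Buyers gain 28 per unit; sellers gain 50 per unit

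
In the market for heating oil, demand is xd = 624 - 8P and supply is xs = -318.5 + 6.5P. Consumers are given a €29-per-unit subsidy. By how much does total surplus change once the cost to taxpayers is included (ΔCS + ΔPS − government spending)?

Net change in total surplus = -€1508

Pre-subsidy: 624 - 8P = -318.5 + 6.5P gives P* = 65, x* = 104.
With the rebate, buyers effectively pay Pb = Ps − 29, where Ps is the price sellers receive.
Demand in terms of Ps becomes xd = 624 − 8(Ps − 29) = 856 - 8Ps. Setting this equal to supply: 856 - 8Ps = -318.5 + 6.5Ps, so Ps = 81.
Buyers pay Pb = 81 − 29 = 52; x' = -318.5 + 6.5·81 = 208.
ΔCS = ½(104 + 208)(65 − 52) = 2028; ΔPS = ½(104 + 208)(81 − 65) = 2496.
Government spending = 29 × 208 = 6032.
Net change = 2028 + 2496 − 6032 = -1508. The loss equals the DWL triangle ½·29·104.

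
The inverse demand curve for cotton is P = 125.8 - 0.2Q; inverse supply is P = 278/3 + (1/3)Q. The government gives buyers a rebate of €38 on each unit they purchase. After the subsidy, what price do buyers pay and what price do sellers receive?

Buyers pay €99.125; sellers receive €137.125

Pre-subsidy: 125.8 - 0.2Q = 278/3 + (1/3)Q gives Q* = 62.125 and P* = 113.375.
With the rebate, buyers effectively pay Pb = Ps − 38, where Ps is the price sellers receive.
On the curves, Pb = 125.8 - 0.2Q and Ps = 278/3 + (1/3)Q; the wedge Ps − Pb = 38 gives 278/3 + (1/3)Q − (125.8 - 0.2Q) = 38, so Q' = 133.375.
Then Pb = 125.8 − 0.2·133.375 = 99.125 and Ps = 278/3 + (1/3)·133.375 = 137.125.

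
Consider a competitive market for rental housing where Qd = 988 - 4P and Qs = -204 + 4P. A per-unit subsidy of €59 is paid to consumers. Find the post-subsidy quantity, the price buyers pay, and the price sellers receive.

Pre-subsidy: 988 - 4P = -204 + 4P gives P* = 149, Q* = 392.
With the rebate, buyers effectively pay Pb = Ps − 59, where Ps is the price sellers receive.
Demand in terms of Ps becomes Qd = 988 − 4(Ps − 59) = 1224 - 4Ps. Setting this equal to supply: 1224 - 4Ps = -204 + 4Ps, so Ps = 178.5.
Buyers pay Pb = 178.5 − 59 = 119.5; Q' = -204 + 4·178.5 = 510.

Q' = 510; buyers pay €119.5; sellers receive €178.5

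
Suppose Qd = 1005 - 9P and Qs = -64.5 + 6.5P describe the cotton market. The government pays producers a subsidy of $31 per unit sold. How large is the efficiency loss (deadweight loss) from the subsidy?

Pre-subsidy: 1005 - 9P = -64.5 + 6.5P gives P* = 69, Q* = 384.
With the subsidy, sellers receive Ps = Pb + 31 for each unit, where Pb is the price buyers pay.
Supply in terms of Pb becomes Qs = -64.5 + 6.5(Pb + 31) = 137 + 6.5Pb. Setting this equal to demand: 1005 - 9Pb = 137 + 6.5Pb, so Pb = 56.
Sellers receive Ps = 56 + 31 = 87; Q' = 1005 − 9·56 = 501.
The subsidy expands output by 501 − 384 = 117 past the efficient level; on those units the gap between marginal cost and willingness to pay runs from 0 up to 31.
DWL = ½ × 31 × 117 = 1813.5.

Deadweight loss = $1813.5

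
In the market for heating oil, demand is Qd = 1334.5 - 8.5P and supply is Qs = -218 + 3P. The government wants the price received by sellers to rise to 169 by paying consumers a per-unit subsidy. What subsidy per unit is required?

At a seller price of 169, quantity supplied is -218 + 3·169 = 289.
Buyers absorb 289 only when they pay Pb with 1334.5 − 8.5·Pb = 289, i.e. Pb = 123.
s = Ps − Pb = 169 − 123 = 46.

Required subsidy s = 46 per unit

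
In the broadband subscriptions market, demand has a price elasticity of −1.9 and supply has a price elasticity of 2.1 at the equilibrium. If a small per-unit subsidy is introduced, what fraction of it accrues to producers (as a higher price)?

Producer share = 0.475

For a small subsidy around the equilibrium, the benefit split depends on the relative slopes, which at a point are proportional to the elasticities.
Buyer share = εs/(εs + |εd|) = 2.1/(2.1 + 1.9) = 0.525; seller share = |εd|/(εs + |εd|) = 0.475.
So producers capture 0.475 of the subsidy.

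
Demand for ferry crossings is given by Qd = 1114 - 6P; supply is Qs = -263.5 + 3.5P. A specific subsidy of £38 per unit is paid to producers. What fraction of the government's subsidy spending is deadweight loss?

Pre-subsidy: 1114 - 6P = -263.5 + 3.5P gives P* = 145, Q* = 244.
With the subsidy, sellers receive Ps = Pb + 38 for each unit, where Pb is the price buyers pay.
Supply in terms of Pb becomes Qs = -263.5 + 3.5(Pb + 38) = -130.5 + 3.5Pb. Setting this equal to demand: 1114 - 6Pb = -130.5 + 3.5Pb, so Pb = 131.
Sellers receive Ps = 131 + 38 = 169; Q' = 1114 − 6·131 = 328.
ΔCS = ½(244 + 328)(145 − 131) = 4004; ΔPS = ½(244 + 328)(169 − 145) = 6864.
Government spending = 38 × 328 = 12464.
DWL = ½ × 38 × (328 − 244) = 1596; fraction = 1596 / 12464 = 21/164.

DWL / government spending = 21/164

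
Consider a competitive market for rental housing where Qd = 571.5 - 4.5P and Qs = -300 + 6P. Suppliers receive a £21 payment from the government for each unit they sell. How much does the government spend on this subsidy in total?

Government cost = £5292

Pre-subsidy: 571.5 - 4.5P = -300 + 6P gives P* = 83, Q* = 198.
With the subsidy, sellers receive Ps = Pb + 21 for each unit, where Pb is the price buyers pay.
Supply in terms of Pb becomes Qs = -300 + 6(Pb + 21) = -174 + 6Pb. Setting this equal to demand: 571.5 - 4.5Pb = -174 + 6Pb, so Pb = 71.
Sellers receive Ps = 71 + 21 = 92; Q' = 571.5 − 4.5·71 = 252.
Government outlay = subsidy × quantity = 21 × 252 = 5292.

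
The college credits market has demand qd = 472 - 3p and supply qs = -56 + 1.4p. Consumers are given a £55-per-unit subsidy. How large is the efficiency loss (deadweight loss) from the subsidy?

Deadweight loss = £1443.75

Pre-subsidy: 472 - 3p = -56 + 1.4p gives p* = 120, q* = 112.
With the rebate, buyers effectively pay pb = ps − 55, where ps is the price sellers receive.
Demand in terms of ps becomes qd = 472 − 3(ps − 55) = 637 - 3ps. Setting this equal to supply: 637 - 3ps = -56 + 1.4ps, so ps = 157.5.
Buyers pay pb = 157.5 − 55 = 102.5; q' = -56 + 1.4·157.5 = 164.5.
The subsidy expands output by 164.5 − 112 = 52.5 past the efficient level; on those units the gap between marginal cost and willingness to pay runs from 0 up to 55.
DWL = ½ × 55 × 52.5 = 1443.75.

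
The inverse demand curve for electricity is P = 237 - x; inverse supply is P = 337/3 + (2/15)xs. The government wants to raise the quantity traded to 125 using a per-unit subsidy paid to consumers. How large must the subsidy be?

Required subsidy s = 17 per unit

At x = 125, from the demand curve buyers pay Pb = 237 − 1·125 = 112; from the supply curve sellers need Ps = 337/3 + (2/15)·125 = 129.
The subsidy must fill the gap: s = Ps − Pb = 129 − 112 = 17.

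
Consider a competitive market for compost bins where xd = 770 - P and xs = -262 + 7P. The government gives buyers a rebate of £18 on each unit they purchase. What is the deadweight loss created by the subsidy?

Pre-subsidy: 770 - P = -262 + 7P gives P* = 129, x* = 641.
With the rebate, buyers effectively pay Pb = Ps − 18, where Ps is the price sellers receive.
Demand in terms of Ps becomes xd = 770 − 1(Ps − 18) = 788 - Ps. Setting this equal to supply: 788 - Ps = -262 + 7Ps, so Ps = 131.25.
Buyers pay Pb = 131.25 − 18 = 113.25; x' = -262 + 7·131.25 = 656.75.
The subsidy expands output by 656.75 − 641 = 15.75 past the efficient level; on those units the gap between marginal cost and willingness to pay runs from 0 up to 18.
DWL = ½ × 18 × 15.75 = 141.75.

Deadweight loss = £141.75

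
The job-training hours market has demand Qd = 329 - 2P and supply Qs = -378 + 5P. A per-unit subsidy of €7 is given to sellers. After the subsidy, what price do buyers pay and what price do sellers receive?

Pre-subsidy: 329 - 2P = -378 + 5P gives P* = 101, Q* = 127.
With the subsidy, sellers receive Ps = Pb + 7 for each unit, where Pb is the price buyers pay.
Supply in terms of Pb becomes Qs = -378 + 5(Pb + 7) = -343 + 5Pb. Setting this equal to demand: 329 - 2Pb = -343 + 5Pb, so Pb = 96.
Sellers receive Ps = 96 + 7 = 103; Q' = 329 − 2·96 = 137.

Buyers pay €96; sellers receive €103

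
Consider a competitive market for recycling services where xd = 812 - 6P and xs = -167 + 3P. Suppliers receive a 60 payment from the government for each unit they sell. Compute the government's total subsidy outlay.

Government cost = 16760

Pre-subsidy: 812 - 6P = -167 + 3P gives P* = 979/9, x* = 478/3.
With the subsidy, sellers receive Ps = Pb + 60 for each unit, where Pb is the price buyers pay.
Supply in terms of Pb becomes xs = -167 + 3(Pb + 60) = 13 + 3Pb. Setting this equal to demand: 812 - 6Pb = 13 + 3Pb, so Pb = 799/9.
Sellers receive Ps = 799/9 + 60 = 1339/9; x' = 812 − 6·(799/9) = 838/3.
Government outlay = subsidy × quantity = 60 × 838/3 = 16760.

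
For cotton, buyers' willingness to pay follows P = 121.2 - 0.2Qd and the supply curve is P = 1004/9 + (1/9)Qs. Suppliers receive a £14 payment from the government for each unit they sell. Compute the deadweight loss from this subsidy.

Deadweight loss = £315

Pre-subsidy: 121.2 - 0.2Q = 1004/9 + (1/9)Q gives Q* = 31 and P* = 115.
With the subsidy, sellers receive Ps = Pb + 14 for each unit, where Pb is the price buyers pay.
On the curves, Pb = 121.2 - 0.2Q and Ps = 1004/9 + (1/9)Q; the wedge Ps − Pb = 14 gives 1004/9 + (1/9)Q − (121.2 - 0.2Q) = 14, so Q' = 76.
Then Pb = 121.2 − 0.2·76 = 106 and Ps = 1004/9 + (1/9)·76 = 120.
The subsidy expands output by 76 − 31 = 45 past the efficient level; on those units the gap between marginal cost and willingness to pay runs from 0 up to 14.
DWL = ½ × 14 × 45 = 315.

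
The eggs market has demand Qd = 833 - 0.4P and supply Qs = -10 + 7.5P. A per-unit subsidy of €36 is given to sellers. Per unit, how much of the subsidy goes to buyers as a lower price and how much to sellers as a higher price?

Pre-subsidy: 833 - 0.4P = -10 + 7.5P gives P* = 8430/79, Q* = 62435/79.
With the subsidy, sellers receive Ps = Pb + 36 for each unit, where Pb is the price buyers pay.
Supply in terms of Pb becomes Qs = -10 + 7.5(Pb + 36) = 260 + 7.5Pb. Setting this equal to demand: 833 - 0.4Pb = 260 + 7.5Pb, so Pb = 5730/79.
Sellers receive Ps = 5730/79 + 36 = 8574/79; Q' = 833 − 0.4·(5730/79) = 63515/79.
Buyers' price falls by P* − Pb = 8430/79 − 5730/79 = 2700/79; sellers' price rises by Ps − P* = 8574/79 − 8430/79 = 144/79.

Buyers gain 2700/79 per unit; sellers gain 144/79 per unit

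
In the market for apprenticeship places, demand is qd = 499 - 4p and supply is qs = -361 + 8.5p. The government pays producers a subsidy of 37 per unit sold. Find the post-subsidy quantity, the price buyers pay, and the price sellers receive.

q' = 324.44; buyers pay 43.64; sellers receive 80.64

Pre-subsidy: 499 - 4p = -361 + 8.5p gives p* = 68.8, q* = 223.8.
With the subsidy, sellers receive ps = pb + 37 for each unit, where pb is the price buyers pay.
Supply in terms of pb becomes qs = -361 + 8.5(pb + 37) = -46.5 + 8.5pb. Setting this equal to demand: 499 - 4pb = -46.5 + 8.5pb, so pb = 43.64.
Sellers receive ps = 43.64 + 37 = 80.64; q' = 499 − 4·43.64 = 324.44.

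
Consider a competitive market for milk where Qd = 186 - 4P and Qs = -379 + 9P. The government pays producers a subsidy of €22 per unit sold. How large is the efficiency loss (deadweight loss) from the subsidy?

Pre-subsidy: 186 - 4P = -379 + 9P gives P* = 565/13, Q* = 158/13.
With the subsidy, sellers receive Ps = Pb + 22 for each unit, where Pb is the price buyers pay.
Supply in terms of Pb becomes Qs = -379 + 9(Pb + 22) = -181 + 9Pb. Setting this equal to demand: 186 - 4Pb = -181 + 9Pb, so Pb = 367/13.
Sellers receive Ps = 367/13 + 22 = 653/13; Q' = 186 − 4·(367/13) = 950/13.
The subsidy expands output by 950/13 − 158/13 = 792/13 past the efficient level; on those units the gap between marginal cost and willingness to pay runs from 0 up to 22.
DWL = ½ × 22 × 792/13 = 8712/13.

Deadweight loss = 8712/13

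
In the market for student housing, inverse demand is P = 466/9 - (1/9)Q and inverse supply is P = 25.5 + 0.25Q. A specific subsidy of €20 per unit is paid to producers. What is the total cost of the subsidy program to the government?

Pre-subsidy: 466/9 - (1/9)Q = 25.5 + 0.25Q gives Q* = 946/13 and P* = 568/13.
With the subsidy, sellers receive Ps = Pb + 20 for each unit, where Pb is the price buyers pay.
On the curves, Pb = 466/9 - (1/9)Q and Ps = 25.5 + 0.25Q; the wedge Ps − Pb = 20 gives 25.5 + 0.25Q − (466/9 - (1/9)Q) = 20, so Q' = 1666/13.
Then Pb = 466/9 − (1/9)·(1666/13) = 488/13 and Ps = 25.5 + 0.25·(1666/13) = 748/13.
Government outlay = subsidy × quantity = 20 × 1666/13 = 33320/13.

Government cost = 33320/13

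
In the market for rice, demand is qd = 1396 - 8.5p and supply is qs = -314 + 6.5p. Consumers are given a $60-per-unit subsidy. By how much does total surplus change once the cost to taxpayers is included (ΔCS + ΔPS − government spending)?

Net change in total surplus = -$6630

Pre-subsidy: 1396 - 8.5p = -314 + 6.5p gives p* = 114, q* = 427.
With the rebate, buyers effectively pay pb = ps − 60, where ps is the price sellers receive.
Demand in terms of ps becomes qd = 1396 − 8.5(ps − 60) = 1906 - 8.5ps. Setting this equal to supply: 1906 - 8.5ps = -314 + 6.5ps, so ps = 148.
Buyers pay pb = 148 − 60 = 88; q' = -314 + 6.5·148 = 648.
ΔCS = ½(427 + 648)(114 − 88) = 13975; ΔPS = ½(427 + 648)(148 − 114) = 18275.
Government spending = 60 × 648 = 38880.
Net change = 13975 + 18275 − 38880 = -6630. The loss equals the DWL triangle ½·60·221.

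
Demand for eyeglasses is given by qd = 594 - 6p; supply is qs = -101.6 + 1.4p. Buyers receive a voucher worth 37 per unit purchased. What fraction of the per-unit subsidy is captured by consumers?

Consumer share = 7/37

Pre-subsidy: 594 - 6p = -101.6 + 1.4p gives p* = 94, q* = 30.
With the rebate, buyers effectively pay pb = ps − 37, where ps is the price sellers receive.
Demand in terms of ps becomes qd = 594 − 6(ps − 37) = 816 - 6ps. Setting this equal to supply: 816 - 6ps = -101.6 + 1.4ps, so ps = 124.
Buyers pay pb = 124 − 37 = 87; q' = -101.6 + 1.4·124 = 72.
Buyers' price falls by p* − pb = 94 − 87 = 7; sellers' price rises by ps − p* = 124 − 94 = 30.
So consumers capture 7/37 = 7/37 of each unit of subsidy.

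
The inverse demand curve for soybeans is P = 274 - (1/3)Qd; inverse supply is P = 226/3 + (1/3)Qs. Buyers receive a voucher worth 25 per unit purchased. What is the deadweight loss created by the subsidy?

Pre-subsidy: 274 - (1/3)Q = 226/3 + (1/3)Q gives Q* = 298 and P* = 524/3.
With the rebate, buyers effectively pay Pb = Ps − 25, where Ps is the price sellers receive.
On the curves, Pb = 274 - (1/3)Q and Ps = 226/3 + (1/3)Q; the wedge Ps − Pb = 25 gives 226/3 + (1/3)Q − (274 - (1/3)Q) = 25, so Q' = 335.5.
Then Pb = 274 − (1/3)·335.5 = 973/6 and Ps = 226/3 + (1/3)·335.5 = 1123/6.
The subsidy expands output by 335.5 − 298 = 37.5 past the efficient level; on those units the gap between marginal cost and willingness to pay runs from 0 up to 25.
DWL = ½ × 25 × 37.5 = 468.75.

Deadweight loss = 468.75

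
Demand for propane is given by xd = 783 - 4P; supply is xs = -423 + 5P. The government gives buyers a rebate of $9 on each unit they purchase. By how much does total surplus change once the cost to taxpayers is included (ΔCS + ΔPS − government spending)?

Net change in total surplus = -$90

Pre-subsidy: 783 - 4P = -423 + 5P gives P* = 134, x* = 247.
With the rebate, buyers effectively pay Pb = Ps − 9, where Ps is the price sellers receive.
Demand in terms of Ps becomes xd = 783 − 4(Ps − 9) = 819 - 4Ps. Setting this equal to supply: 819 - 4Ps = -423 + 5Ps, so Ps = 138.
Buyers pay Pb = 138 − 9 = 129; x' = -423 + 5·138 = 267.
ΔCS = ½(247 + 267)(134 − 129) = 1285; ΔPS = ½(247 + 267)(138 − 134) = 1028.
Government spending = 9 × 267 = 2403.
Net change = 1285 + 1028 − 2403 = -90. The loss equals the DWL triangle ½·9·20.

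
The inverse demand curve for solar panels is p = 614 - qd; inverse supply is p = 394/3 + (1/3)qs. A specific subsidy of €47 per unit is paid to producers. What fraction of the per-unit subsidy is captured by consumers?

Consumer share = 0.75

Pre-subsidy: 614 - q = 394/3 + (1/3)q gives q* = 362 and p* = 252.
With the subsidy, sellers receive ps = pb + 47 for each unit, where pb is the price buyers pay.
On the curves, pb = 614 - q and ps = 394/3 + (1/3)q; the wedge ps − pb = 47 gives 394/3 + (1/3)q − (614 - q) = 47, so q' = 397.25.
Then pb = 614 − 1·397.25 = 216.75 and ps = 394/3 + (1/3)·397.25 = 263.75.
Buyers' price falls by p* − pb = 252 − 216.75 = 35.25; sellers' price rises by ps − p* = 263.75 − 252 = 11.75.
So consumers capture 35.25/47 = 0.75 of each unit of subsidy.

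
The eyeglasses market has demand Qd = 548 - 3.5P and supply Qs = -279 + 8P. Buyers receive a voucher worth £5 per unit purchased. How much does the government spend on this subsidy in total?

Government cost = 35475/23

Pre-subsidy: 548 - 3.5P = -279 + 8P gives P* = 1654/23, Q* = 6815/23.
With the rebate, buyers effectively pay Pb = Ps − 5, where Ps is the price sellers receive.
Demand in terms of Ps becomes Qd = 548 − 3.5(Ps − 5) = 565.5 - 3.5Ps. Setting this equal to supply: 565.5 - 3.5Ps = -279 + 8Ps, so Ps = 1689/23.
Buyers pay Pb = 1689/23 − 5 = 1574/23; Q' = -279 + 8·(1689/23) = 7095/23.
Government outlay = subsidy × quantity = 5 × 7095/23 = 35475/23.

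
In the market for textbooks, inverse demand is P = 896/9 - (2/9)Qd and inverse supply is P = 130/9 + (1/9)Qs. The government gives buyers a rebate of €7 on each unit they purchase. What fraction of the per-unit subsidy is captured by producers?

Pre-subsidy: 896/9 - (2/9)Q = 130/9 + (1/9)Q gives Q* = 766/3 and P* = 1156/27.
With the rebate, buyers effectively pay Pb = Ps − 7, where Ps is the price sellers receive.
On the curves, Pb = 896/9 - (2/9)Q and Ps = 130/9 + (1/9)Q; the wedge Ps − Pb = 7 gives 130/9 + (1/9)Q − (896/9 - (2/9)Q) = 7, so Q' = 829/3.
Then Pb = 896/9 − (2/9)·(829/3) = 1030/27 and Ps = 130/9 + (1/9)·(829/3) = 1219/27.
Buyers' price falls by P* − Pb = 1156/27 − 1030/27 = 14/3; sellers' price rises by Ps − P* = 1219/27 − 1156/27 = 7/3.
So producers capture (7/3)/7 = 1/3 of each unit of subsidy.

Producer share = 1/3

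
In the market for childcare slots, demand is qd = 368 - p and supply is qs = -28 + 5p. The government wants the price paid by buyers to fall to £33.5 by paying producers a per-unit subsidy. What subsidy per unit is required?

At a buyer price of 33.5, quantity demanded is 368 − 1·33.5 = 334.5.
Sellers supply 334.5 only when they receive ps with -28 + 5·ps = 334.5, i.e. ps = 72.5.
s = ps − pb = 72.5 − 33.5 = 39.

Required subsidy s = £39 per unit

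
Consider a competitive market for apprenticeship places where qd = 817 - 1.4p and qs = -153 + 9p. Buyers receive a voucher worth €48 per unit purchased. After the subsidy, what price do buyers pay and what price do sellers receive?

Pre-subsidy: 817 - 1.4p = -153 + 9p gives p* = 2425/26, q* = 17847/26.
With the rebate, buyers effectively pay pb = ps − 48, where ps is the price sellers receive.
Demand in terms of ps becomes qd = 817 − 1.4(ps − 48) = 884.2 - 1.4ps. Setting this equal to supply: 884.2 - 1.4ps = -153 + 9ps, so ps = 2593/26.
Buyers pay pb = 2593/26 − 48 = 1345/26; q' = -153 + 9·(2593/26) = 19359/26.

Buyers pay 1345/26; sellers receive 2593/26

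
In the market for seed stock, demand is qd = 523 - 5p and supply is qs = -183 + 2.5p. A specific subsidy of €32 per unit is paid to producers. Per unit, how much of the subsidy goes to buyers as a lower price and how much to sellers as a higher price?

Buyers gain 32/3 per unit; sellers gain 64/3 per unit

Pre-subsidy: 523 - 5p = -183 + 2.5p gives p* = 1412/15, q* = 157/3.
With the subsidy, sellers receive ps = pb + 32 for each unit, where pb is the price buyers pay.
Supply in terms of pb becomes qs = -183 + 2.5(pb + 32) = -103 + 2.5pb. Setting this equal to demand: 523 - 5pb = -103 + 2.5pb, so pb = 1252/15.
Sellers receive ps = 1252/15 + 32 = 1732/15; q' = 523 − 5·(1252/15) = 317/3.
Buyers' price falls by p* − pb = 1412/15 − 1252/15 = 32/3; sellers' price rises by ps − p* = 1732/15 − 1412/15 = 64/3.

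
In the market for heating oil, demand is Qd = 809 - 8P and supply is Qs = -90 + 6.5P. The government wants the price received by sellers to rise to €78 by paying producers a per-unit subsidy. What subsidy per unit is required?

At a seller price of 78, quantity supplied is -90 + 6.5·78 = 417.
Buyers absorb 417 only when they pay Pb with 809 − 8·Pb = 417, i.e. Pb = 49.
s = Ps − Pb = 78 − 49 = 29.

Required subsidy s = €29 per unit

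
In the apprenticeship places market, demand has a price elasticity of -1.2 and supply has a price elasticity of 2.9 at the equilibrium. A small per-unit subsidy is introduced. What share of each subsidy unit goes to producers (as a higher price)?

Producer share = 12/41

For a small subsidy around the equilibrium, the benefit split depends on the relative slopes, which at a point are proportional to the elasticities.
Buyer share = εs/(εs + |εd|) = 2.9/(2.9 + 1.2) = 29/41; seller share = |εd|/(εs + |εd|) = 12/41.
So producers capture 12/41 of the subsidy.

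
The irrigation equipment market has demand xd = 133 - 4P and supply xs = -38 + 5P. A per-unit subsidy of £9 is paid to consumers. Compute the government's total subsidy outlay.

Government cost = £693

Pre-subsidy: 133 - 4P = -38 + 5P gives P* = 19, x* = 57.
With the rebate, buyers effectively pay Pb = Ps − 9, where Ps is the price sellers receive.
Demand in terms of Ps becomes xd = 133 − 4(Ps − 9) = 169 - 4Ps. Setting this equal to supply: 169 - 4Ps = -38 + 5Ps, so Ps = 23.
Buyers pay Pb = 23 − 9 = 14; x' = -38 + 5·23 = 77.
Government outlay = subsidy × quantity = 9 × 77 = 693.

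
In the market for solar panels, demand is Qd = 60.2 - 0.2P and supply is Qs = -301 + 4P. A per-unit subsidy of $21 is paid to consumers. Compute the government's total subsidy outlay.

Government cost = $987

Pre-subsidy: 60.2 - 0.2P = -301 + 4P gives P* = 86, Q* = 43.
With the rebate, buyers effectively pay Pb = Ps − 21, where Ps is the price sellers receive.
Demand in terms of Ps becomes Qd = 60.2 − 0.2(Ps − 21) = 64.4 - 0.2Ps. Setting this equal to supply: 64.4 - 0.2Ps = -301 + 4Ps, so Ps = 87.
Buyers pay Pb = 87 − 21 = 66; Q' = -301 + 4·87 = 47.
Government outlay = subsidy × quantity = 21 × 47 = 987.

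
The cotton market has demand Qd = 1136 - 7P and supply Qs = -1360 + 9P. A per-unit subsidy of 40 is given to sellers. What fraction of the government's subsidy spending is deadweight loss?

DWL / government spending = 315/806

Pre-subsidy: 1136 - 7P = -1360 + 9P gives P* = 156, Q* = 44.
With the subsidy, sellers receive Ps = Pb + 40 for each unit, where Pb is the price buyers pay.
Supply in terms of Pb becomes Qs = -1360 + 9(Pb + 40) = -1000 + 9Pb. Setting this equal to demand: 1136 - 7Pb = -1000 + 9Pb, so Pb = 133.5.
Sellers receive Ps = 133.5 + 40 = 173.5; Q' = 1136 − 7·133.5 = 201.5.
ΔCS = ½(44 + 201.5)(156 − 133.5) = 2761.875; ΔPS = ½(44 + 201.5)(173.5 − 156) = 2148.125.
Government spending = 40 × 201.5 = 8060.
DWL = ½ × 40 × (201.5 − 44) = 3150; fraction = 3150 / 8060 = 315/806.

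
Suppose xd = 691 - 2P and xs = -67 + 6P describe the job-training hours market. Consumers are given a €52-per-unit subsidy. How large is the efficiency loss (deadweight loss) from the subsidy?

Deadweight loss = €2028

Pre-subsidy: 691 - 2P = -67 + 6P gives P* = 94.75, x* = 501.5.
With the rebate, buyers effectively pay Pb = Ps − 52, where Ps is the price sellers receive.
Demand in terms of Ps becomes xd = 691 − 2(Ps − 52) = 795 - 2Ps. Setting this equal to supply: 795 - 2Ps = -67 + 6Ps, so Ps = 107.75.
Buyers pay Pb = 107.75 − 52 = 55.75; x' = -67 + 6·107.75 = 579.5.
The subsidy expands output by 579.5 − 501.5 = 78 past the efficient level; on those units the gap between marginal cost and willingness to pay runs from 0 up to 52.
DWL = ½ × 52 × 78 = 2028.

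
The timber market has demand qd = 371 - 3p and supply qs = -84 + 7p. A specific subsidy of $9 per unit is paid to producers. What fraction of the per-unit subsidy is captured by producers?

Pre-subsidy: 371 - 3p = -84 + 7p gives p* = 45.5, q* = 234.5.
With the subsidy, sellers receive ps = pb + 9 for each unit, where pb is the price buyers pay.
Supply in terms of pb becomes qs = -84 + 7(pb + 9) = -21 + 7pb. Setting this equal to demand: 371 - 3pb = -21 + 7pb, so pb = 39.2.
Sellers receive ps = 39.2 + 9 = 48.2; q' = 371 − 3·39.2 = 253.4.
Buyers' price falls by p* − pb = 45.5 − 39.2 = 6.3; sellers' price rises by ps − p* = 48.2 − 45.5 = 2.7.
So producers capture 2.7/9 = 0.3 of each unit of subsidy.

Producer share = 0.3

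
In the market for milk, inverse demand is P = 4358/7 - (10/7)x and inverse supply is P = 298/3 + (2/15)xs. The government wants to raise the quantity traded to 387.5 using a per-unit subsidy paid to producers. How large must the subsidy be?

At x = 387.5, from the demand curve buyers pay Pb = 4358/7 − (10/7)·387.5 = 69; from the supply curve sellers need Ps = 298/3 + (2/15)·387.5 = 151.
The subsidy must fill the gap: s = Ps − Pb = 151 − 69 = 82.

Required subsidy s = 82 per unit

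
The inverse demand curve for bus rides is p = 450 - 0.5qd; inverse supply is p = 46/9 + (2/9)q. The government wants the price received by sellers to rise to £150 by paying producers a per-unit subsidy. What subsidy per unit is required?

Required subsidy s = £26 per unit

At a seller price of 150, quantity supplied is -23 + 4.5·150 = 652.
Buyers absorb 652 only when they pay pb = 450 − 0.5·652 = 124.
s = ps − pb = 150 − 124 = 26.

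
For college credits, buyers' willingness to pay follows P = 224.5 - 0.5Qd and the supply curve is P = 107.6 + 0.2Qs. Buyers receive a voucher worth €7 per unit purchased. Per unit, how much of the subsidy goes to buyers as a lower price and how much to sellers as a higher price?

Pre-subsidy: 224.5 - 0.5Q = 107.6 + 0.2Q gives Q* = 167 and P* = 141.
With the rebate, buyers effectively pay Pb = Ps − 7, where Ps is the price sellers receive.
On the curves, Pb = 224.5 - 0.5Q and Ps = 107.6 + 0.2Q; the wedge Ps − Pb = 7 gives 107.6 + 0.2Q − (224.5 - 0.5Q) = 7, so Q' = 177.
Then Pb = 224.5 − 0.5·177 = 136 and Ps = 107.6 + 0.2·177 = 143.
Buyers' price falls by P* − Pb = 141 − 136 = 5; sellers' price rises by Ps − P* = 143 − 141 = 2.

Buyers gain €5 per unit; sellers gain €2 per unit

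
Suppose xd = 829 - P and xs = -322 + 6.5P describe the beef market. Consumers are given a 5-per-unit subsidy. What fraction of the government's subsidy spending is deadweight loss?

Pre-subsidy: 829 - P = -322 + 6.5P gives P* = 2302/15, x* = 10133/15.
With the rebate, buyers effectively pay Pb = Ps − 5, where Ps is the price sellers receive.
Demand in terms of Ps becomes xd = 829 − 1(Ps − 5) = 834 - Ps. Setting this equal to supply: 834 - Ps = -322 + 6.5Ps, so Ps = 2312/15.
Buyers pay Pb = 2312/15 − 5 = 2237/15; x' = -322 + 6.5·(2312/15) = 10198/15.
ΔCS = ½(10133/15 + 10198/15)(2302/15 − 2237/15) = 2936.7; ΔPS = ½(10133/15 + 10198/15)(2312/15 − 2302/15) = 451.8.
Government spending = 5 × 10198/15 = 10198/3.
DWL = ½ × 5 × (10198/15 − 10133/15) = 65/6; fraction = (65/6) / (10198/3) = 65/20396.

DWL / government spending = 65/20396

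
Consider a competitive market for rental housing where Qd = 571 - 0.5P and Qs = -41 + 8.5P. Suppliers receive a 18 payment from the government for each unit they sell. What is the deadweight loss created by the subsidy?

Pre-subsidy: 571 - 0.5P = -41 + 8.5P gives P* = 68, Q* = 537.
With the subsidy, sellers receive Ps = Pb + 18 for each unit, where Pb is the price buyers pay.
Supply in terms of Pb becomes Qs = -41 + 8.5(Pb + 18) = 112 + 8.5Pb. Setting this equal to demand: 571 - 0.5Pb = 112 + 8.5Pb, so Pb = 51.
Sellers receive Ps = 51 + 18 = 69; Q' = 571 − 0.5·51 = 545.5.
The subsidy expands output by 545.5 − 537 = 8.5 past the efficient level; on those units the gap between marginal cost and willingness to pay runs from 0 up to 18.
DWL = ½ × 18 × 8.5 = 76.5.

Deadweight loss = 76.5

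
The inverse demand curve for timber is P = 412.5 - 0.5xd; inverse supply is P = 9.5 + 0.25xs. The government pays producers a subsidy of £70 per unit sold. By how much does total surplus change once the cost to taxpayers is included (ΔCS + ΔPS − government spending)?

Net change in total surplus = -9800/3

Pre-subsidy: 412.5 - 0.5x = 9.5 + 0.25x gives x* = 1612/3 and P* = 863/6.
With the subsidy, sellers receive Ps = Pb + 70 for each unit, where Pb is the price buyers pay.
On the curves, Pb = 412.5 - 0.5x and Ps = 9.5 + 0.25x; the wedge Ps − Pb = 70 gives 9.5 + 0.25x − (412.5 - 0.5x) = 70, so x' = 1892/3.
Then Pb = 412.5 − 0.5·(1892/3) = 583/6 and Ps = 9.5 + 0.25·(1892/3) = 1003/6.
ΔCS = ½(1612/3 + 1892/3)(863/6 − 583/6) = 81760/3; ΔPS = ½(1612/3 + 1892/3)(1003/6 − 863/6) = 40880/3.
Government spending = 70 × 1892/3 = 132440/3.
Net change = 81760/3 + 40880/3 − 132440/3 = -9800/3. The loss equals the DWL triangle ½·70·280/3.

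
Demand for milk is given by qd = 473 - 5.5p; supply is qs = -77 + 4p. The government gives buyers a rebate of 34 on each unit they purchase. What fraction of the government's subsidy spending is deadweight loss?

Pre-subsidy: 473 - 5.5p = -77 + 4p gives p* = 1100/19, q* = 2937/19.
With the rebate, buyers effectively pay pb = ps − 34, where ps is the price sellers receive.
Demand in terms of ps becomes qd = 473 − 5.5(ps − 34) = 660 - 5.5ps. Setting this equal to supply: 660 - 5.5ps = -77 + 4ps, so ps = 1474/19.
Buyers pay pb = 1474/19 − 34 = 828/19; q' = -77 + 4·(1474/19) = 4433/19.
ΔCS = ½(2937/19 + 4433/19)(1100/19 − 828/19) = 1002320/361; ΔPS = ½(2937/19 + 4433/19)(1474/19 − 1100/19) = 1378190/361.
Government spending = 34 × 4433/19 = 150722/19.
DWL = ½ × 34 × (4433/19 − 2937/19) = 25432/19; fraction = (25432/19) / (150722/19) = 68/403.

DWL / government spending = 68/403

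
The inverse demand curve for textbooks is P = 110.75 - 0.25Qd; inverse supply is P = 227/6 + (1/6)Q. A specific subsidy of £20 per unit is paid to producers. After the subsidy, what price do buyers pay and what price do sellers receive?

Pre-subsidy: 110.75 - 0.25Q = 227/6 + (1/6)Q gives Q* = 175 and P* = 67.
With the subsidy, sellers receive Ps = Pb + 20 for each unit, where Pb is the price buyers pay.
On the curves, Pb = 110.75 - 0.25Q and Ps = 227/6 + (1/6)Q; the wedge Ps − Pb = 20 gives 227/6 + (1/6)Q − (110.75 - 0.25Q) = 20, so Q' = 223.
Then Pb = 110.75 − 0.25·223 = 55 and Ps = 227/6 + (1/6)·223 = 75.

Buyers pay £55; sellers receive £75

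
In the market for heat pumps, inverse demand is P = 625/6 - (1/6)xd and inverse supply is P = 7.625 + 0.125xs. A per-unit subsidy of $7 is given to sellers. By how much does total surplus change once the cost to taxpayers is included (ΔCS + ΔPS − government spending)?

Net change in total surplus = -$84

Pre-subsidy: 625/6 - (1/6)x = 7.625 + 0.125x gives x* = 331 and P* = 49.
With the subsidy, sellers receive Ps = Pb + 7 for each unit, where Pb is the price buyers pay.
On the curves, Pb = 625/6 - (1/6)x and Ps = 7.625 + 0.125x; the wedge Ps − Pb = 7 gives 7.625 + 0.125x − (625/6 - (1/6)x) = 7, so x' = 355.
Then Pb = 625/6 − (1/6)·355 = 45 and Ps = 7.625 + 0.125·355 = 52.
ΔCS = ½(331 + 355)(49 − 45) = 1372; ΔPS = ½(331 + 355)(52 − 49) = 1029.
Government spending = 7 × 355 = 2485.
Net change = 1372 + 1029 − 2485 = -84. The loss equals the DWL triangle ½·7·24.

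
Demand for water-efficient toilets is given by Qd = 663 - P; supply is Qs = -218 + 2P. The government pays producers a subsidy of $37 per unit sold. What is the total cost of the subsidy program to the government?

Government cost = $14578

Pre-subsidy: 663 - P = -218 + 2P gives P* = 881/3, Q* = 1108/3.
With the subsidy, sellers receive Ps = Pb + 37 for each unit, where Pb is the price buyers pay.
Supply in terms of Pb becomes Qs = -218 + 2(Pb + 37) = -144 + 2Pb. Setting this equal to demand: 663 - Pb = -144 + 2Pb, so Pb = 269.
Sellers receive Ps = 269 + 37 = 306; Q' = 663 − 1·269 = 394.
Government outlay = subsidy × quantity = 37 × 394 = 14578.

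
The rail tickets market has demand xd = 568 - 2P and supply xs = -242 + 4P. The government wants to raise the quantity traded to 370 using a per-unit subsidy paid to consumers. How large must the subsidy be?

At x = 370, invert demand for the buyer price: Pb = (568 − 370)/2 = 99; invert supply for the seller price: Ps = (370 − (-242))/4 = 153.
The subsidy must fill the gap: s = Ps − Pb = 153 − 99 = 54.

Required subsidy s = 54 per unit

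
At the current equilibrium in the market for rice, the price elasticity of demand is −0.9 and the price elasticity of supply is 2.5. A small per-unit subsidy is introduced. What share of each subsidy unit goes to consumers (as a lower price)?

For a small subsidy around the equilibrium, the benefit split depends on the relative slopes, which at a point are proportional to the elasticities.
Buyer share = εs/(εs + |εd|) = 2.5/(2.5 + 0.9) = 25/34; seller share = |εd|/(εs + |εd|) = 9/34.

Consumer share = 25/34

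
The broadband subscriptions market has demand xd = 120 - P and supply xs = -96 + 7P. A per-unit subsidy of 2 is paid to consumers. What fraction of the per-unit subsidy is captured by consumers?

Consumer share = 0.875

Pre-subsidy: 120 - P = -96 + 7P gives P* = 27, x* = 93.
With the rebate, buyers effectively pay Pb = Ps − 2, where Ps is the price sellers receive.
Demand in terms of Ps becomes xd = 120 − 1(Ps − 2) = 122 - Ps. Setting this equal to supply: 122 - Ps = -96 + 7Ps, so Ps = 27.25.
Buyers pay Pb = 27.25 − 2 = 25.25; x' = -96 + 7·27.25 = 94.75.
Buyers' price falls by P* − Pb = 27 − 25.25 = 1.75; sellers' price rises by Ps − P* = 27.25 − 27 = 0.25.
So consumers capture 1.75/2 = 0.875 of each unit of subsidy.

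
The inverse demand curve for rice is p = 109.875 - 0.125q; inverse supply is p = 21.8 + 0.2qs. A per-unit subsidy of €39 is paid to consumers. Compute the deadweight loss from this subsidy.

Deadweight loss = €2340

Pre-subsidy: 109.875 - 0.125q = 21.8 + 0.2q gives q* = 271 and p* = 76.
With the rebate, buyers effectively pay pb = ps − 39, where ps is the price sellers receive.
On the curves, pb = 109.875 - 0.125q and ps = 21.8 + 0.2q; the wedge ps − pb = 39 gives 21.8 + 0.2q − (109.875 - 0.125q) = 39, so q' = 391.
Then pb = 109.875 − 0.125·391 = 61 and ps = 21.8 + 0.2·391 = 100.
The subsidy expands output by 391 − 271 = 120 past the efficient level; on those units the gap between marginal cost and willingness to pay runs from 0 up to 39.
DWL = ½ × 39 × 120 = 2340.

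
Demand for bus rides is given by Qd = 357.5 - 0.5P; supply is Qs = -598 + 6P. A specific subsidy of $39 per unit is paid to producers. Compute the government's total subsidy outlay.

Pre-subsidy: 357.5 - 0.5P = -598 + 6P gives P* = 147, Q* = 284.
With the subsidy, sellers receive Ps = Pb + 39 for each unit, where Pb is the price buyers pay.
Supply in terms of Pb becomes Qs = -598 + 6(Pb + 39) = -364 + 6Pb. Setting this equal to demand: 357.5 - 0.5Pb = -364 + 6Pb, so Pb = 111.
Sellers receive Ps = 111 + 39 = 150; Q' = 357.5 − 0.5·111 = 302.
Government outlay = subsidy × quantity = 39 × 302 = 11778.

Government cost = $11778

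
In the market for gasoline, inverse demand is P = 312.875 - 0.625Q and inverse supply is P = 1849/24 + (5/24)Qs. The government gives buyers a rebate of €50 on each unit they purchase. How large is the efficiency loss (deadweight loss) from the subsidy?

Deadweight loss = €1500

Pre-subsidy: 312.875 - 0.625Q = 1849/24 + (5/24)Q gives Q* = 283 and P* = 136.
With the rebate, buyers effectively pay Pb = Ps − 50, where Ps is the price sellers receive.
On the curves, Pb = 312.875 - 0.625Q and Ps = 1849/24 + (5/24)Q; the wedge Ps − Pb = 50 gives 1849/24 + (5/24)Q − (312.875 - 0.625Q) = 50, so Q' = 343.
Then Pb = 312.875 − 0.625·343 = 98.5 and Ps = 1849/24 + (5/24)·343 = 148.5.
The subsidy expands output by 343 − 283 = 60 past the efficient level; on those units the gap between marginal cost and willingness to pay runs from 0 up to 50.
DWL = ½ × 50 × 60 = 1500.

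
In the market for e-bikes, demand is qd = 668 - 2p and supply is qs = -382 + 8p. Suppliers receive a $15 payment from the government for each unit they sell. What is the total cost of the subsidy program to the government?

Pre-subsidy: 668 - 2p = -382 + 8p gives p* = 105, q* = 458.
With the subsidy, sellers receive ps = pb + 15 for each unit, where pb is the price buyers pay.
Supply in terms of pb becomes qs = -382 + 8(pb + 15) = -262 + 8pb. Setting this equal to demand: 668 - 2pb = -262 + 8pb, so pb = 93.
Sellers receive ps = 93 + 15 = 108; q' = 668 − 2·93 = 482.
Government outlay = subsidy × quantity = 15 × 482 = 7230.

Government cost = $7230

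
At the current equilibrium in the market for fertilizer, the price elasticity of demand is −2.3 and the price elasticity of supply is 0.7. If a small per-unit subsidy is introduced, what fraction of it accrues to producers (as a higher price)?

Producer share = 23/30

For a small subsidy around the equilibrium, the benefit split depends on the relative slopes, which at a point are proportional to the elasticities.
Buyer share = εs/(εs + |εd|) = 0.7/(0.7 + 2.3) = 7/30; seller share = |εd|/(εs + |εd|) = 23/30.
So producers capture 23/30 of the subsidy.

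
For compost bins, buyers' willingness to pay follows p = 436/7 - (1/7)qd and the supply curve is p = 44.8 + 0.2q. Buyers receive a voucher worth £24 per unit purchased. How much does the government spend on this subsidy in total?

Government cost = £2904

Pre-subsidy: 436/7 - (1/7)q = 44.8 + 0.2q gives q* = 51 and p* = 55.
With the rebate, buyers effectively pay pb = ps − 24, where ps is the price sellers receive.
On the curves, pb = 436/7 - (1/7)q and ps = 44.8 + 0.2q; the wedge ps − pb = 24 gives 44.8 + 0.2q − (436/7 - (1/7)q) = 24, so q' = 121.
Then pb = 436/7 − (1/7)·121 = 45 and ps = 44.8 + 0.2·121 = 69.
Government outlay = subsidy × quantity = 24 × 121 = 2904.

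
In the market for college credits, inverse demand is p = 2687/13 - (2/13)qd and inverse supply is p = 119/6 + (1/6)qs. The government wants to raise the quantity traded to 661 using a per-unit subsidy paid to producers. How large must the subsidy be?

Required subsidy s = 25 per unit

At q = 661, from the demand curve buyers pay pb = 2687/13 − (2/13)·661 = 105; from the supply curve sellers need ps = 119/6 + (1/6)·661 = 130.
The subsidy must fill the gap: s = ps − pb = 130 − 105 = 25.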